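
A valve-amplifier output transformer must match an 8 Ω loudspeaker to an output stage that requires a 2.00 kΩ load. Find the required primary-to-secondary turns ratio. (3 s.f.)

N_p/N_s ≈ 15.8

Z_p/Z_s = (N_p/N_s)², so N_p/N_s = √(2000/8) = √250 = 15.8.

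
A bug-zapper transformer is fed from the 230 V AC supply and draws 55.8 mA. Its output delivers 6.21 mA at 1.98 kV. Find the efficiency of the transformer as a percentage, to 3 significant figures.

P_in = 230 × 0.0558 = 12.8340 W.
P_out = 1980 × 0.00621 = 12.2958 W.
η = P_out/P_in = 12.2958/12.8340 = 0.958.

η ≈ 95.8%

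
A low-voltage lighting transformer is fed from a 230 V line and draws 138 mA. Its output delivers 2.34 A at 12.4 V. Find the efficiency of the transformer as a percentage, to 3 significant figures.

η ≈ 91.4%

P_in = 230 × 0.138 = 31.7400 W.
P_out = 12.4 × 2.34 = 29.0160 W.
η = P_out/P_in = 29.0160/31.7400 = 0.914.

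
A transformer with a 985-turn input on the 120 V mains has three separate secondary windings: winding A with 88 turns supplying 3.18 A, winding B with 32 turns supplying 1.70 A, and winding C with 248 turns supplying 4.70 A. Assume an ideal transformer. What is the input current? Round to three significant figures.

I_in ≈ 1.52 A

V_A = 120 × 88/985 = 10.721 V; V_B = 120 × 32/985 = 3.8985 V; V_C = 120 × 248/985 = 30.213 V.
P_out = V_A I_A + V_B I_B + V_C I_C = 10.721×3.18 + 3.8985×1.70 + 30.213×4.70 = 34.092 + 6.6274 + 142.00 = 182.72 W.
Ideal ⇒ P_in = P_out, so I_in = P_out/V_in = 182.72/120 = 1.52 A.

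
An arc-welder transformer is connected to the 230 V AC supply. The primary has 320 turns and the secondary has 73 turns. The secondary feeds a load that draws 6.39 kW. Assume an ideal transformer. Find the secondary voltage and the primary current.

V_s = V_p × N_s/N_p = 230 × 73/320 = 52.469 V.
I_s = P/V_s = 6390/52.469 = 121.79 A.
I_p = I_s × N_s/N_p = 121.79 × 73/320 = 27.8 A.

V_s ≈ 52.5 V, I_p ≈ 27.8 A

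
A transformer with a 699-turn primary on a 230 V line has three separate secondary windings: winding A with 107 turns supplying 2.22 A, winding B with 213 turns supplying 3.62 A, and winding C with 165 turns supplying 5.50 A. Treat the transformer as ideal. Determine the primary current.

I_p ≈ 2.74 A

V_A = 230 × 107/699 = 35.207 V; V_B = 230 × 213/699 = 70.086 V; V_C = 230 × 165/699 = 54.292 V.
P_out = V_A I_A + V_B I_B + V_C I_C = 35.207×2.22 + 70.086×3.62 + 54.292×5.50 = 78.161 + 253.71 + 298.61 = 630.48 W.
Ideal ⇒ P_in = P_out, so I_p = P_out/V_p = 630.48/230 = 2.74 A.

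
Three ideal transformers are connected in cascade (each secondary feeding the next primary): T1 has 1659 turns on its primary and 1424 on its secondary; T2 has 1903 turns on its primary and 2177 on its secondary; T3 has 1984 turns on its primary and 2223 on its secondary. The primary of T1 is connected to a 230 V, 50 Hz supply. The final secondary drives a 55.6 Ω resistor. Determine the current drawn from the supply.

I_supply ≈ 5.01 A

Secondary of T1: V = 230.00 × 1424/1659 = 197.42 V.
Secondary of T2: V = 197.42 × 2177/1903 = 225.85 V.
Secondary of T3: V = 225.85 × 2223/1984 = 253.05 V.
I_load = 253.05/55.6 = 4.5513 A, so P_out = 253.05 × 4.5513 = 1151.7 W.
All ideal ⇒ P_in = P_out, so I_supply = 1151.7/230 = 5.01 A.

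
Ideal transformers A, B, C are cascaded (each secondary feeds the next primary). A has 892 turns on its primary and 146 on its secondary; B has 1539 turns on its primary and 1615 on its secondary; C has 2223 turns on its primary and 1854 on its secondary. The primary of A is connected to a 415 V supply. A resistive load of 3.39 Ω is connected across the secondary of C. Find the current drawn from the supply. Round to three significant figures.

Secondary of A: V = 415.00 × 146/892 = 67.926 V.
Secondary of B: V = 67.926 × 1615/1539 = 71.280 V.
Secondary of C: V = 71.280 × 1854/2223 = 59.448 V.
I_load = 59.448/3.39 = 17.536 A, so P_out = 59.448 × 17.536 = 1042.5 W.
All ideal ⇒ P_in = P_out, so I_supply = 1042.5/415 = 2.51 A.

I_supply ≈ 2.51 A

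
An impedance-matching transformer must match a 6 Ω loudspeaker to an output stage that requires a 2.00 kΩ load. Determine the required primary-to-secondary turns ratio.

Z_p/Z_s = (N_p/N_s)², so N_p/N_s = √(2000/6) = √333 = 18.3.

N_p/N_s ≈ 18.3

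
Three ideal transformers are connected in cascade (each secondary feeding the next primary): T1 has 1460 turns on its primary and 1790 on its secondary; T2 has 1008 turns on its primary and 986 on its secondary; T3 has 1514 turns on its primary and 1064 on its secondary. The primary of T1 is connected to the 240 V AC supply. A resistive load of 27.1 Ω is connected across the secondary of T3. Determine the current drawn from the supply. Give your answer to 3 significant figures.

After T1: V = 240.00 × 1790/1460 = 294.25 V.
After T2: V = 294.25 × 986/1008 = 287.82 V.
After T3: V = 287.82 × 1064/1514 = 202.28 V.
I_load = 202.28/27.1 = 7.4640 A, so P_out = 202.28 × 7.4640 = 1509.8 W.
All ideal ⇒ P_in = P_out, so I_supply = 1509.8/240 = 6.29 A.

I_supply ≈ 6.29 A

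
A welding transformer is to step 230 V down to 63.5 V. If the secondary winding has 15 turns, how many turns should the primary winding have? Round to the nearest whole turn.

N_p = 54 turns

N_p/N_s = V_p/V_s, so N_p = 15 × 230/63.5 = 54.3 ≈ 54 turns.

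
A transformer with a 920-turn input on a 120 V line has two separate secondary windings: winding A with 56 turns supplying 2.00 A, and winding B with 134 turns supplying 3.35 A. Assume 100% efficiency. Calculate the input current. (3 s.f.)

I_in ≈ 0.610 A

V_A = 120 × 56/920 = 7.3043 V; V_B = 120 × 134/920 = 17.478 V.
P_out = V_A I_A + V_B I_B = 7.3043×2.00 + 17.478×3.35 = 14.609 + 58.552 = 73.161 W.
Ideal ⇒ P_in = P_out, so I_in = P_out/V_in = 73.161/120 = 0.610 A.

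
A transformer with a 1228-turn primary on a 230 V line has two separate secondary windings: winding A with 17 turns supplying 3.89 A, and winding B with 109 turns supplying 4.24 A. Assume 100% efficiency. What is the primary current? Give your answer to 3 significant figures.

V_A = 230 × 17/1228 = 3.1840 V; V_B = 230 × 109/1228 = 20.415 V.
P_out = V_A I_A + V_B I_B = 3.1840×3.89 + 20.415×4.24 = 12.386 + 86.561 = 98.947 W.
Ideal ⇒ P_in = P_out, so I_p = P_out/V_p = 98.947/230 = 0.430 A.

I_p ≈ 0.430 A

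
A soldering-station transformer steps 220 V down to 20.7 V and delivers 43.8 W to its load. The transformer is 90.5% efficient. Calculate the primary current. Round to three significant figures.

I_p ≈ 0.220 A

P_in = P_out/η = 43.8/0.905 = 48.398 W.
I_p = P_in/V_p = 48.398/220 = 0.220 A.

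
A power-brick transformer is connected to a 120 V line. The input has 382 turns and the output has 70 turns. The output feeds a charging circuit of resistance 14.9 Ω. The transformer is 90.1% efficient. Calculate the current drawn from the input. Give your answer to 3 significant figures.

I_in ≈ 0.300 A

V_out = 120 × 70/382 = 21.990 V.
I_out = V_out/R = 21.990/14.9 = 1.4758 A.
P_out = V_out I_out = 21.990 × 1.4758 = 32.452 W.
P_in = P_out/η = 32.452/0.901 = 36.018 W.
I_in = P_in/V_in = 36.018/120 = 0.300 A.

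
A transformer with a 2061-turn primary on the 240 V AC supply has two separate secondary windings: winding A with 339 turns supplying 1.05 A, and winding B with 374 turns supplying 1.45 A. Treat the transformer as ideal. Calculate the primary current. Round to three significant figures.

V_A = 240 × 339/2061 = 39.476 V; V_B = 240 × 374/2061 = 43.552 V.
P_out = V_A I_A + V_B I_B = 39.476×1.05 + 43.552×1.45 = 41.450 + 63.150 = 104.60 W.
Ideal ⇒ P_in = P_out, so I_p = P_out/V_p = 104.60/240 = 0.436 A.

I_p ≈ 0.436 A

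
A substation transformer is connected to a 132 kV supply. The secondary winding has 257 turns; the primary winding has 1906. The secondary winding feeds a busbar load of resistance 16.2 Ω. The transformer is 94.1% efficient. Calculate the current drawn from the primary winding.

V_s = 132000 × 257/1906 = 17799 V.
I_s = V_s/R = 17799/16.2 = 1098.7 A.
P_out = V_s I_s = 17799 × 1098.7 = 1.9555×10^7 W.
P_in = P_out/η = 1.9555×10^7/0.941 = 2.0781×10^7 W.
I_p = P_in/V_p = 2.0781×10^7/132000 = 157 A.

I_p ≈ 157 A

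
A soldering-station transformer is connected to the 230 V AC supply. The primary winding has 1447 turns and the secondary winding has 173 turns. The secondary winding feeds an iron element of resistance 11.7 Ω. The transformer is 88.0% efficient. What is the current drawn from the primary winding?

I_p ≈ 0.319 A

V_s = 230 × 173/1447 = 27.498 V.
I_s = V_s/R = 27.498/11.7 = 2.3503 A.
P_out = V_s I_s = 27.498 × 2.3503 = 64.629 W.
P_in = P_out/η = 64.629/0.880 = 73.442 W.
I_p = P_in/V_p = 73.442/230 = 0.319 A.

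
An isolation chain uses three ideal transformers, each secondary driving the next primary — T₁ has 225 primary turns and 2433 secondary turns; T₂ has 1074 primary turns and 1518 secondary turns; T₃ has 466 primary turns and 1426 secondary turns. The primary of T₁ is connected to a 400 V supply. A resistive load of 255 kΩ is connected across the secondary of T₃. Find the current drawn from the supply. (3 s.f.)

Secondary of T₁: V = 400.00 × 2433/225 = 4325.3 V.
Secondary of T₂: V = 4325.3 × 1518/1074 = 6113.5 V.
Secondary of T₃: V = 6113.5 × 1426/466 = 18708 V.
I_load = 18708/255000 = 0.073364 A, so P_out = 18708 × 0.073364 = 1372.5 W.
All ideal ⇒ P_in = P_out, so I_supply = 1372.5/400 = 3.43 A.

I_supply ≈ 3.43 A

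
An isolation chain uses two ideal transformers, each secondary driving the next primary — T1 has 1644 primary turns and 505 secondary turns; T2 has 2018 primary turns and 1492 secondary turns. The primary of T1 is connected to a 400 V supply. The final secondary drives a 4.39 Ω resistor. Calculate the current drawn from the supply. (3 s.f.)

I_supply ≈ 4.70 A

After T1: V = 400.00 × 505/1644 = 122.87 V.
After T2: V = 122.87 × 1492/2018 = 90.844 V.
I_load = 90.844/4.39 = 20.693 A, so P_out = 90.844 × 20.693 = 1879.9 W.
All ideal ⇒ P_in = P_out, so I_supply = 1879.9/400 = 4.70 A.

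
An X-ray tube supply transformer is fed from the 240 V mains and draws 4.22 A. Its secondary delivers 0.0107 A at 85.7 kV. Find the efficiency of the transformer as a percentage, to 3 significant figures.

η ≈ 90.5%

P_in = 240 × 4.22 = 1012.80 W.
P_out = 85700 × 0.0107 = 916.990 W.
η = P_out/P_in = 916.990/1012.80 = 0.905.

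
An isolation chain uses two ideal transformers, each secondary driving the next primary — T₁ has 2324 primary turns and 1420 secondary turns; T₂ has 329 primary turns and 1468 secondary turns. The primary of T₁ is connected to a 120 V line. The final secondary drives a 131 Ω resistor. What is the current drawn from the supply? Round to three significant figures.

Secondary of T₁: V = 120.00 × 1420/2324 = 73.322 V.
Secondary of T₂: V = 73.322 × 1468/329 = 327.16 V.
I_load = 327.16/131 = 2.4974 A, so P_out = 327.16 × 2.4974 = 817.06 W.
All ideal ⇒ P_in = P_out, so I_supply = 817.06/120 = 6.81 A.

I_supply ≈ 6.81 A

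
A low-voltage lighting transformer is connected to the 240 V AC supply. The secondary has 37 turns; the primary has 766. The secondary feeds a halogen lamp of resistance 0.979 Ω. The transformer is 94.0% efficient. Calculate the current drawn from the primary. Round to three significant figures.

I_p ≈ 0.608 A

V_s = 240 × 37/766 = 11.593 V.
I_s = V_s/R = 11.593/0.979 = 11.841 A.
P_out = V_s I_s = 11.593 × 11.841 = 137.27 W.
P_in = P_out/η = 137.27/0.940 = 146.04 W.
I_p = P_in/V_p = 146.04/240 = 0.608 A.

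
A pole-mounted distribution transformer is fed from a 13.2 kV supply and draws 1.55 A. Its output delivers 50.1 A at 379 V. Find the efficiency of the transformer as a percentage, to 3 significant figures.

P_in = 13200 × 1.55 = 20460.0 W.
P_out = 379 × 50.1 = 18987.9 W.
η = P_out/P_in = 18987.9/20460.0 = 0.928.

η ≈ 92.8%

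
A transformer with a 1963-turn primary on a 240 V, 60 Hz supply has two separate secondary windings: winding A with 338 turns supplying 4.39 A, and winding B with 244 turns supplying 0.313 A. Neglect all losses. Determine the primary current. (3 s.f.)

V_A = 240 × 338/1963 = 41.325 V; V_B = 240 × 244/1963 = 29.832 V.
P_out = V_A I_A + V_B I_B = 41.325×4.39 + 29.832×0.313 = 181.41 + 9.3374 = 190.75 W.
Ideal ⇒ P_in = P_out, so I_p = P_out/V_p = 190.75/240 = 0.795 A.

I_p ≈ 0.795 A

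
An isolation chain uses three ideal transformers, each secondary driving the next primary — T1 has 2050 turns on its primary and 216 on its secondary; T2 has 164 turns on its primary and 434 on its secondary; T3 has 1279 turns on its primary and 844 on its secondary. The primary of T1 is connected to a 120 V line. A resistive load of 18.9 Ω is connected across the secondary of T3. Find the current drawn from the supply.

I_supply ≈ 0.215 A

Secondary of T1: V = 120.00 × 216/2050 = 12.644 V.
Secondary of T2: V = 12.644 × 434/164 = 33.460 V.
Secondary of T3: V = 33.460 × 844/1279 = 22.080 V.
I_load = 22.080/18.9 = 1.1683 A, so P_out = 22.080 × 1.1683 = 25.795 W.
All ideal ⇒ P_in = P_out, so I_supply = 25.795/120 = 0.215 A.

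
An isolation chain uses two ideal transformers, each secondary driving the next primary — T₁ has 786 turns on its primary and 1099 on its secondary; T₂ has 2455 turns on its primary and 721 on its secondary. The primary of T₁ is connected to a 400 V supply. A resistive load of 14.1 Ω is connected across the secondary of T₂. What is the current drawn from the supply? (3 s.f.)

After T₁: V = 400.00 × 1099/786 = 559.29 V.
After T₂: V = 559.29 × 721/2455 = 164.26 V.
I_load = 164.26/14.1 = 11.649 A, so P_out = 164.26 × 11.649 = 1913.5 W.
All ideal ⇒ P_in = P_out, so I_supply = 1913.5/400 = 4.78 A.

I_supply ≈ 4.78 A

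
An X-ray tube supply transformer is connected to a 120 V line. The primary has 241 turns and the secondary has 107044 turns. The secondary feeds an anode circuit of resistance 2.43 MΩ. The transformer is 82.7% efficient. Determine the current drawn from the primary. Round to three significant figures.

V_s = 120 × 107044/241 = 53300 V.
I_s = V_s/R = 53300/(2.43×10^6) = 0.021934 A.
P_out = V_s I_s = 53300 × 0.021934 = 1169.1 W.
P_in = P_out/η = 1169.1/0.827 = 1413.6 W.
I_p = P_in/V_p = 1413.6/120 = 11.8 A.

I_p ≈ 11.8 A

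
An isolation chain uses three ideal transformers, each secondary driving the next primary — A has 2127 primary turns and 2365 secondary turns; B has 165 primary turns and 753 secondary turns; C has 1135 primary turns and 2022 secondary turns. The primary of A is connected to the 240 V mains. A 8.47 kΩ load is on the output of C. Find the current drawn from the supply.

I_supply ≈ 2.32 A

Secondary of A: V = 240.00 × 2365/2127 = 266.85 V.
Secondary of B: V = 266.85 × 753/165 = 1217.8 V.
Secondary of C: V = 1217.8 × 2022/1135 = 2169.6 V.
I_load = 2169.6/8470 = 0.25615 A, so P_out = 2169.6 × 0.25615 = 555.72 W.
All ideal ⇒ P_in = P_out, so I_supply = 555.72/240 = 2.32 A.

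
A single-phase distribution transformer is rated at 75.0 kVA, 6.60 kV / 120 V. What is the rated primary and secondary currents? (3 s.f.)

I_p ≈ 11.4 A, I_s ≈ 625 A

I_p = S/V_p = 75000/6600 = 11.4 A.
I_s = S/V_s = 75000/120 = 625 A.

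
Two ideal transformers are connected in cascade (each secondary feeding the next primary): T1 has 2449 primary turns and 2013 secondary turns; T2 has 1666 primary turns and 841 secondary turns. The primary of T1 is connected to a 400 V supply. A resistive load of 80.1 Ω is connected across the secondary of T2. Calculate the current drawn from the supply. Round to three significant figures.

I_supply ≈ 0.860 A

After T1: V = 400.00 × 2013/2449 = 328.79 V.
After T2: V = 328.79 × 841/1666 = 165.97 V.
I_load = 165.97/80.1 = 2.0721 A, so P_out = 165.97 × 2.0721 = 343.91 W.
All ideal ⇒ P_in = P_out, so I_supply = 343.91/400 = 0.860 A.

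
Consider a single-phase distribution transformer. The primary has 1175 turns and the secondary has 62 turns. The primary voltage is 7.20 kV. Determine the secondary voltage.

V_s ≈ 380 V

V_s/V_p = N_s/N_p, so V_s = 7200 × 62/1175 = 380 V.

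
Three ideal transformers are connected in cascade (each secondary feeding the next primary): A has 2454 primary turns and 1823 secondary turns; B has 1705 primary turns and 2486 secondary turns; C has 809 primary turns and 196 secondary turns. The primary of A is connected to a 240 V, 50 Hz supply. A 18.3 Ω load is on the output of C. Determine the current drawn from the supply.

I_supply ≈ 0.903 A

Secondary of A: V = 240.00 × 1823/2454 = 178.29 V.
Secondary of B: V = 178.29 × 2486/1705 = 259.96 V.
Secondary of C: V = 259.96 × 196/809 = 62.981 V.
I_load = 62.981/18.3 = 3.4416 A, so P_out = 62.981 × 3.4416 = 216.75 W.
All ideal ⇒ P_in = P_out, so I_supply = 216.75/240 = 0.903 A.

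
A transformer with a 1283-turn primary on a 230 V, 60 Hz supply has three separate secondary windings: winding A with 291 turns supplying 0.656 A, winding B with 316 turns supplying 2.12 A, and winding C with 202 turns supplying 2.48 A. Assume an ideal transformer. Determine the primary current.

V_A = 230 × 291/1283 = 52.167 V; V_B = 230 × 316/1283 = 56.648 V; V_C = 230 × 202/1283 = 36.212 V.
P_out = V_A I_A + V_B I_B + V_C I_C = 52.167×0.656 + 56.648×2.12 + 36.212×2.48 = 34.221 + 120.09 + 89.806 = 244.12 W.
Ideal ⇒ P_in = P_out, so I_p = P_out/V_p = 244.12/230 = 1.06 A.

I_p ≈ 1.06 A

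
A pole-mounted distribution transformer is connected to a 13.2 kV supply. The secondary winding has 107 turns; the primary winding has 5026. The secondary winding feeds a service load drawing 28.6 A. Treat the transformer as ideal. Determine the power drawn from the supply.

I_p = I_s × N_s/N_p = 28.6 × 107/5026 = 0.60887 A.
P = V_p I_p = 13200 × 0.60887 = 8040 W.

P ≈ 8040 W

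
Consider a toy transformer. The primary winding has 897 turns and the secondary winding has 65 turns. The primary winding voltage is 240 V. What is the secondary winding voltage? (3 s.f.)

V_s ≈ 17.4 V

V_s/V_p = N_s/N_p, so V_s = 240 × 65/897 = 17.4 V.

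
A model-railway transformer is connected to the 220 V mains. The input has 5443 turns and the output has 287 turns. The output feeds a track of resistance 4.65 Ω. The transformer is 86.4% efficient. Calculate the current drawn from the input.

I_in ≈ 0.152 A

V_out = 220 × 287/5443 = 11.600 V.
I_out = V_out/R = 11.600/4.65 = 2.4947 A.
P_out = V_out I_out = 11.600 × 2.4947 = 28.939 W.
P_in = P_out/η = 28.939/0.864 = 33.494 W.
I_in = P_in/V_in = 33.494/220 = 0.152 A.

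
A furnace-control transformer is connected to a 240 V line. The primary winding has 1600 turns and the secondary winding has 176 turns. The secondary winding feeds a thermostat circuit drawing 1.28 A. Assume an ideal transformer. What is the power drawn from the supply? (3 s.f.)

P ≈ 33.8 W

I_p = I_s × N_s/N_p = 1.28 × 176/1600 = 0.14080 A.
P = V_p I_p = 240 × 0.14080 = 33.8 W.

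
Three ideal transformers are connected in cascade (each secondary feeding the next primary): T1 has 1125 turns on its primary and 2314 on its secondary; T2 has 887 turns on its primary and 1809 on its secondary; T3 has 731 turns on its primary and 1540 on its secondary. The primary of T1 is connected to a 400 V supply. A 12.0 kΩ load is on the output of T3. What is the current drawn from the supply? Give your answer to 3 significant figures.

Secondary of T1: V = 400.00 × 2314/1125 = 822.76 V.
Secondary of T2: V = 822.76 × 1809/887 = 1678.0 V.
Secondary of T3: V = 1678.0 × 1540/731 = 3535.0 V.
I_load = 3535.0/12000 = 0.29458 A, so P_out = 3535.0 × 0.29458 = 1041.4 W.
All ideal ⇒ P_in = P_out, so I_supply = 1041.4/400 = 2.60 A.

I_supply ≈ 2.60 A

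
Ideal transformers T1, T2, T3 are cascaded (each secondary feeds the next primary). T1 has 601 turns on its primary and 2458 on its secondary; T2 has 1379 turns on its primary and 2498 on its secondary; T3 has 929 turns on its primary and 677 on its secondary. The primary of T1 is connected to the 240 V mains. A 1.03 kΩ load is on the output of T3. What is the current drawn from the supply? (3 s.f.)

I_supply ≈ 6.79 A

Secondary of T1: V = 240.00 × 2458/601 = 981.56 V.
Secondary of T2: V = 981.56 × 2498/1379 = 1778.1 V.
Secondary of T3: V = 1778.1 × 677/929 = 1295.7 V.
I_load = 1295.7/1030 = 1.2580 A, so P_out = 1295.7 × 1.2580 = 1630.1 W.
All ideal ⇒ P_in = P_out, so I_supply = 1630.1/240 = 6.79 A.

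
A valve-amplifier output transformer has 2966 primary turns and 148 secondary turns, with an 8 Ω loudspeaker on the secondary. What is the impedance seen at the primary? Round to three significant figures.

Z_p = (N_p/N_s)² × Z_s = (2966/148)² × 8 = 3210 Ω.

Z_p ≈ 3210 Ω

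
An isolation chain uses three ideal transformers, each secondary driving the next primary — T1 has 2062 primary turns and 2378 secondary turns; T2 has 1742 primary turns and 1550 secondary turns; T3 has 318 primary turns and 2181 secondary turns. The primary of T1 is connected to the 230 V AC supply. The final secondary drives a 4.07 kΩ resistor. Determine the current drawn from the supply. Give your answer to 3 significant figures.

Secondary of T1: V = 230.00 × 2378/2062 = 265.25 V.
Secondary of T2: V = 265.25 × 1550/1742 = 236.01 V.
Secondary of T3: V = 236.01 × 2181/318 = 1618.7 V.
I_load = 1618.7/4070 = 0.39771 A, so P_out = 1618.7 × 0.39771 = 643.77 W.
All ideal ⇒ P_in = P_out, so I_supply = 643.77/230 = 2.80 A.

I_supply ≈ 2.80 A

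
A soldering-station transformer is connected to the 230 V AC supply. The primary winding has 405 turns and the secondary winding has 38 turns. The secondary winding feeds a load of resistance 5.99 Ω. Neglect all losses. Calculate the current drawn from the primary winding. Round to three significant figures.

I_p ≈ 0.338 A

V_s = V_p × N_s/N_p = 230 × 38/405 = 21.580 V.
I_s = V_s/R = 21.580/5.99 = 3.6027 A.
For an ideal transformer I_p N_p = I_s N_s, so I_p = 3.6027 × 38/405 = 0.338 A.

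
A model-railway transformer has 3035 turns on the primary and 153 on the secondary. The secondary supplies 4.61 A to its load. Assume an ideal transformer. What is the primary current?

For an ideal transformer I_p/I_s = N_s/N_p, so I_p = 4.61 × 153/3035 = 0.232 A.

I_p ≈ 0.232 A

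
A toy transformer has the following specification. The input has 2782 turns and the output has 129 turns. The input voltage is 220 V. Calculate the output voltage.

V_out ≈ 10.2 V

V_out/V_in = N_out/N_in, so V_out = 220 × 129/2782 = 10.2 V.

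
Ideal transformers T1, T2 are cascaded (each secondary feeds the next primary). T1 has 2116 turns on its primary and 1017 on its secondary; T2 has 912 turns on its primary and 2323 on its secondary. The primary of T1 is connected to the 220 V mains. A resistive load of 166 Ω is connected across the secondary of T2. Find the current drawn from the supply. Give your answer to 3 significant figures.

Secondary of T1: V = 220.00 × 1017/2116 = 105.74 V.
Secondary of T2: V = 105.74 × 2323/912 = 269.33 V.
I_load = 269.33/166 = 1.6225 A, so P_out = 269.33 × 1.6225 = 436.98 W.
All ideal ⇒ P_in = P_out, so I_supply = 436.98/220 = 1.99 A.

I_supply ≈ 1.99 A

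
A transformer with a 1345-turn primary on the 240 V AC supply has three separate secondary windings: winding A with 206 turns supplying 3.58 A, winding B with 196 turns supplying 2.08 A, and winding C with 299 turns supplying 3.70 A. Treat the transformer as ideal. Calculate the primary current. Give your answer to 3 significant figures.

V_A = 240 × 206/1345 = 36.758 V; V_B = 240 × 196/1345 = 34.974 V; V_C = 240 × 299/1345 = 53.353 V.
P_out = V_A I_A + V_B I_B + V_C I_C = 36.758×3.58 + 34.974×2.08 + 53.353×3.70 = 131.59 + 72.746 + 197.41 = 401.75 W.
Ideal ⇒ P_in = P_out, so I_p = P_out/V_p = 401.75/240 = 1.67 A.

I_p ≈ 1.67 A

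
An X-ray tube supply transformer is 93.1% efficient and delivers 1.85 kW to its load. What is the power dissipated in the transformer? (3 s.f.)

P_in = P_out/η = 1850/0.931 = 1987.11 W.
P_loss = P_in − P_out = 1987.11 − 1850 = 137 W.

P_loss ≈ 137 W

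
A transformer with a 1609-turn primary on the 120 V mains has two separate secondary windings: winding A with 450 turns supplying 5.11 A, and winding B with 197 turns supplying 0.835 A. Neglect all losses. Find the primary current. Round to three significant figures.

V_A = 120 × 450/1609 = 33.561 V; V_B = 120 × 197/1609 = 14.692 V.
P_out = V_A I_A + V_B I_B = 33.561×5.11 + 14.692×0.835 = 171.50 + 12.268 = 183.77 W.
Ideal ⇒ P_in = P_out, so I_p = P_out/V_p = 183.77/120 = 1.53 A.

I_p ≈ 1.53 A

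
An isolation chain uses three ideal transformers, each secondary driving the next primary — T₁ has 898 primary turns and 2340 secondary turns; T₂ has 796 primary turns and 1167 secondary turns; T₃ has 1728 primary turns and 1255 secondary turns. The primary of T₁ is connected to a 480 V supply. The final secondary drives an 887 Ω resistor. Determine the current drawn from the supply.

I_supply ≈ 4.17 A

Secondary of T₁: V = 480.00 × 2340/898 = 1250.8 V.
Secondary of T₂: V = 1250.8 × 1167/796 = 1833.7 V.
Secondary of T₃: V = 1833.7 × 1255/1728 = 1331.8 V.
I_load = 1331.8/887 = 1.5015 A, so P_out = 1331.8 × 1.5015 = 1999.6 W.
All ideal ⇒ P_in = P_out, so I_supply = 1999.6/480 = 4.17 A.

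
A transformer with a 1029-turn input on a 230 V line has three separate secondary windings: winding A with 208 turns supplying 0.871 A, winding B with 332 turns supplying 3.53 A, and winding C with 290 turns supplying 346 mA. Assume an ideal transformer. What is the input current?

V_A = 230 × 208/1029 = 46.492 V; V_B = 230 × 332/1029 = 74.208 V; V_C = 230 × 290/1029 = 64.820 V.
P_out = V_A I_A + V_B I_B + V_C I_C = 46.492×0.871 + 74.208×3.53 + 64.820×0.346 = 40.494 + 261.95 + 22.428 = 324.88 W.
Ideal ⇒ P_in = P_out, so I_in = P_out/V_in = 324.88/230 = 1.41 A.

I_in ≈ 1.41 A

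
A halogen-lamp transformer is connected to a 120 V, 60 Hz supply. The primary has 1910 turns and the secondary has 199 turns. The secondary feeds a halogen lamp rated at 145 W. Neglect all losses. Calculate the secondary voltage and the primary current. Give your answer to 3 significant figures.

V_s = V_p × N_s/N_p = 120 × 199/1910 = 12.503 V.
I_s = P/V_s = 145/12.503 = 11.598 A.
I_p = I_s × N_s/N_p = 11.598 × 199/1910 = 1.21 A.

V_s ≈ 12.5 V, I_p ≈ 1.21 A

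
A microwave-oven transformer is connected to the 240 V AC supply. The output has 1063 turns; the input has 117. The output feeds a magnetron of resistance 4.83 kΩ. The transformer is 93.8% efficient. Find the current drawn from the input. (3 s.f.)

V_out = 240 × 1063/117 = 2180.5 V.
I_out = V_out/R = 2180.5/4830 = 0.45145 A.
P_out = V_out I_out = 2180.5 × 0.45145 = 984.40 W.
P_in = P_out/η = 984.40/0.938 = 1049.5 W.
I_in = P_in/V_in = 1049.5/240 = 4.37 A.

I_in ≈ 4.37 A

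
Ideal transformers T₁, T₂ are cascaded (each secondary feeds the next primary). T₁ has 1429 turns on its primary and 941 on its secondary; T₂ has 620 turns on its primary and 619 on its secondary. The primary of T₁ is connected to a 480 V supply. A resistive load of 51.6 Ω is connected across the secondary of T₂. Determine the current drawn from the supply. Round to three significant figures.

I_supply ≈ 4.02 A

Secondary of T₁: V = 480.00 × 941/1429 = 316.08 V.
Secondary of T₂: V = 316.08 × 619/620 = 315.57 V.
I_load = 315.57/51.6 = 6.1157 A, so P_out = 315.57 × 6.1157 = 1929.9 W.
All ideal ⇒ P_in = P_out, so I_supply = 1929.9/480 = 4.02 A.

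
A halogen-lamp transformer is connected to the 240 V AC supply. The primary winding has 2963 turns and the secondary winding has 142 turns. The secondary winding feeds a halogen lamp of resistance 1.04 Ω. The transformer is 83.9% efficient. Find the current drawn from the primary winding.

V_s = 240 × 142/2963 = 11.502 V.
I_s = V_s/R = 11.502/1.04 = 11.059 A.
P_out = V_s I_s = 11.502 × 11.059 = 127.20 W.
P_in = P_out/η = 127.20/0.839 = 151.61 W.
I_p = P_in/V_p = 151.61/240 = 0.632 A.

I_p ≈ 0.632 A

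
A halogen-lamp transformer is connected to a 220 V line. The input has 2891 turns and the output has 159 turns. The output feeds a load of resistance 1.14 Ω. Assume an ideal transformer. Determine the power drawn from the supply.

V_out = V_in × N_out/N_in = 220 × 159/2891 = 12.100 V.
I_out = V_out/R = 12.100/1.14 = 10.614 A.
I_in = I_out × N_out/N_in = 10.614 × 159/2891 = 0.58374 A.
P = V_in I_in = 220 × 0.58374 = 128 W.

P ≈ 128 W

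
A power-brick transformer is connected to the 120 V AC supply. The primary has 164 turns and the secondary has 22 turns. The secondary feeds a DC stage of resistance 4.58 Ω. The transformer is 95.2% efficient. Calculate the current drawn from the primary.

V_s = 120 × 22/164 = 16.098 V.
I_s = V_s/R = 16.098/4.58 = 3.5148 A.
P_out = V_s I_s = 16.098 × 3.5148 = 56.579 W.
P_in = P_out/η = 56.579/0.952 = 59.432 W.
I_p = P_in/V_p = 59.432/120 = 0.495 A.

I_p ≈ 0.495 A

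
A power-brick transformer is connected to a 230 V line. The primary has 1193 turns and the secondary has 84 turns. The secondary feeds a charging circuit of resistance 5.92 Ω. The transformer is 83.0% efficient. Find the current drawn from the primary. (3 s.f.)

I_p ≈ 0.232 A

V_s = 230 × 84/1193 = 16.194 V.
I_s = V_s/R = 16.194/5.92 = 2.7356 A.
P_out = V_s I_s = 16.194 × 2.7356 = 44.301 W.
P_in = P_out/η = 44.301/0.830 = 53.374 W.
I_p = P_in/V_p = 53.374/230 = 0.232 A.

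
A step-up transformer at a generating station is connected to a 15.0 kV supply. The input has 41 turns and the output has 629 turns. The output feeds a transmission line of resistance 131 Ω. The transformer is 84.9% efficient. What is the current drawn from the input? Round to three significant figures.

V_out = 15000 × 629/41 = 230120 V.
I_out = V_out/R = 230120/131 = 1756.7 A.
P_out = V_out I_out = 230120 × 1756.7 = 4.0425×10^8 W.
P_in = P_out/η = 4.0425×10^8/0.849 = 4.7614×10^8 W.
I_in = P_in/V_in = 4.7614×10^8/15000 = 31700 A.

I_in ≈ 31700 A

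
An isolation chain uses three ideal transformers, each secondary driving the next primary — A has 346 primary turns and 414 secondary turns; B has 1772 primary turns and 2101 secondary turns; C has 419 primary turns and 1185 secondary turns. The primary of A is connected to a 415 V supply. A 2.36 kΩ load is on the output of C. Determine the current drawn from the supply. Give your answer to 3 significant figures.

Secondary of A: V = 415.00 × 414/346 = 496.56 V.
Secondary of B: V = 496.56 × 2101/1772 = 588.76 V.
Secondary of C: V = 588.76 × 1185/419 = 1665.1 V.
I_load = 1665.1/2360 = 0.70555 A, so P_out = 1665.1 × 0.70555 = 1174.8 W.
All ideal ⇒ P_in = P_out, so I_supply = 1174.8/415 = 2.83 A.

I_supply ≈ 2.83 A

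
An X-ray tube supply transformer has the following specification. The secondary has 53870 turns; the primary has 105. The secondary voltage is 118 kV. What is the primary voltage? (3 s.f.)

V_p/V_s = N_p/N_s, so V_p = 118000 × 105/53870 = 230 V.

V_p ≈ 230 V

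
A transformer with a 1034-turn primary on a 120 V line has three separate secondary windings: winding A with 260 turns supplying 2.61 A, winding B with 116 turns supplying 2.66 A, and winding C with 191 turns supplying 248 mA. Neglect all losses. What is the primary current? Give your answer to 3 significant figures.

I_p ≈ 1.00 A

V_A = 120 × 260/1034 = 30.174 V; V_B = 120 × 116/1034 = 13.462 V; V_C = 120 × 191/1034 = 22.166 V.
P_out = V_A I_A + V_B I_B + V_C I_C = 30.174×2.61 + 13.462×2.66 + 22.166×0.248 = 78.754 + 35.810 + 5.4973 = 120.06 W.
Ideal ⇒ P_in = P_out, so I_p = P_out/V_p = 120.06/120 = 1.00 A.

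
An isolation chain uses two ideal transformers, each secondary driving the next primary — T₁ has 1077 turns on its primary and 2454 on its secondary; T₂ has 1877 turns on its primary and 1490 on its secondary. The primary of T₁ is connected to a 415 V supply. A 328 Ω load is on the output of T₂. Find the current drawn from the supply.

I_supply ≈ 4.14 A

After T₁: V = 415.00 × 2454/1077 = 945.60 V.
After T₂: V = 945.60 × 1490/1877 = 750.64 V.
I_load = 750.64/328 = 2.2885 A, so P_out = 750.64 × 2.2885 = 1717.8 W.
All ideal ⇒ P_in = P_out, so I_supply = 1717.8/415 = 4.14 A.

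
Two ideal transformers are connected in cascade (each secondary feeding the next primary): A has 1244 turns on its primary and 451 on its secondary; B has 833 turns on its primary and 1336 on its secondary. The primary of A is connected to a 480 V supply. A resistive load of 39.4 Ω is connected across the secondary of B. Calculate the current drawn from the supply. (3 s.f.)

I_supply ≈ 4.12 A

After A: V = 480.00 × 451/1244 = 174.02 V.
After B: V = 174.02 × 1336/833 = 279.10 V.
I_load = 279.10/39.4 = 7.0837 A, so P_out = 279.10 × 7.0837 = 1977.1 W.
All ideal ⇒ P_in = P_out, so I_supply = 1977.1/480 = 4.12 A.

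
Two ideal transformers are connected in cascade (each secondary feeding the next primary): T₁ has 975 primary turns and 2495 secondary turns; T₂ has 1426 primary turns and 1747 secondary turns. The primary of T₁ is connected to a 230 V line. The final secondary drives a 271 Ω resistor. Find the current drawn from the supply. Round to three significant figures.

Secondary of T₁: V = 230.00 × 2495/975 = 588.56 V.
Secondary of T₂: V = 588.56 × 1747/1426 = 721.05 V.
I_load = 721.05/271 = 2.6607 A, so P_out = 721.05 × 2.6607 = 1918.5 W.
All ideal ⇒ P_in = P_out, so I_supply = 1918.5/230 = 8.34 A.

I_supply ≈ 8.34 A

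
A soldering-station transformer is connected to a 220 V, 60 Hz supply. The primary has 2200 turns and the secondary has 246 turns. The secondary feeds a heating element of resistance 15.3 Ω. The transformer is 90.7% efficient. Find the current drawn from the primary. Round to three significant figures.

V_s = 220 × 246/2200 = 24.600 V.
I_s = V_s/R = 24.600/15.3 = 1.6078 A.
P_out = V_s I_s = 24.600 × 1.6078 = 39.553 W.
P_in = P_out/η = 39.553/0.907 = 43.609 W.
I_p = P_in/V_p = 43.609/220 = 0.198 A.

I_p ≈ 0.198 A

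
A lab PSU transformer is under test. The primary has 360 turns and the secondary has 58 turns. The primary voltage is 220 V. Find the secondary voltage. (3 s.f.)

V_s ≈ 35.4 V

V_s/V_p = N_s/N_p, so V_s = 220 × 58/360 = 35.4 V.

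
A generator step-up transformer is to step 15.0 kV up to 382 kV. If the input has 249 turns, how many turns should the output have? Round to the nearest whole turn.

N_out/N_in = V_out/V_in, so N_out = 249 × 382000/15000 = 6341.2 ≈ 6341 turns.

N_out = 6341 turns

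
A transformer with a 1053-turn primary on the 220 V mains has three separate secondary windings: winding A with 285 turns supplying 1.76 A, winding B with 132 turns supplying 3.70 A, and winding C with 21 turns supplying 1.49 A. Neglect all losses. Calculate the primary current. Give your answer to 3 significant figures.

I_p ≈ 0.970 A

V_A = 220 × 285/1053 = 59.544 V; V_B = 220 × 132/1053 = 27.578 V; V_C = 220 × 21/1053 = 4.3875 V.
P_out = V_A I_A + V_B I_B + V_C I_C = 59.544×1.76 + 27.578×3.70 + 4.3875×1.49 = 104.80 + 102.04 + 6.5373 = 213.37 W.
Ideal ⇒ P_in = P_out, so I_p = P_out/V_p = 213.37/220 = 0.970 A.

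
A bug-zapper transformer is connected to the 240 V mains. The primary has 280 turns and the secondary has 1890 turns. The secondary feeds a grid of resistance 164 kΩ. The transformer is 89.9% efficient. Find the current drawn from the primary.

I_p ≈ 0.0742 A

V_s = 240 × 1890/280 = 1620.0 V.
I_s = V_s/R = 1620.0/164000 = 0.0098780 A.
P_out = V_s I_s = 1620.0 × 0.0098780 = 16.002 W.
P_in = P_out/η = 16.002/0.899 = 17.800 W.
I_p = P_in/V_p = 17.800/240 = 0.0742 A.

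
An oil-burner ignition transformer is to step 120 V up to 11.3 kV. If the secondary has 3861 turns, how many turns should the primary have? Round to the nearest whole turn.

N_p/N_s = V_p/V_s, so N_p = 3861 × 120/11300 = 41.0 ≈ 41 turns.

N_p = 41 turns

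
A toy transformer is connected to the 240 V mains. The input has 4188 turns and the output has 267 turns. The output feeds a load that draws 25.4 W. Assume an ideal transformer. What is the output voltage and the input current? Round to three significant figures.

V_out = V_in × N_out/N_in = 240 × 267/4188 = 15.301 V.
I_out = P/V_out = 25.4/15.301 = 1.6600 A.
I_in = I_out × N_out/N_in = 1.6600 × 267/4188 = 0.106 A.

V_out ≈ 15.3 V, I_in ≈ 0.106 A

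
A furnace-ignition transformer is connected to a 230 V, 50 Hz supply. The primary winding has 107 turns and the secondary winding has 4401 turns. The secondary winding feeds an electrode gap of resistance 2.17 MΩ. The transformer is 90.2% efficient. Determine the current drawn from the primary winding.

I_p ≈ 0.199 A

V_s = 230 × 4401/107 = 9460.1 V.
I_s = V_s/R = 9460.1/(2.17×10^6) = 0.0043595 A.
P_out = V_s I_s = 9460.1 × 0.0043595 = 41.241 W.
P_in = P_out/η = 41.241/0.902 = 45.722 W.
I_p = P_in/V_p = 45.722/230 = 0.199 A.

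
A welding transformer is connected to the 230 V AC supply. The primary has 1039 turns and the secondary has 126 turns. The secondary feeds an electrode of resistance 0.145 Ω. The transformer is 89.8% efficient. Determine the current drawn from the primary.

V_s = 230 × 126/1039 = 27.892 V.
I_s = V_s/R = 27.892/0.145 = 192.36 A.
P_out = V_s I_s = 27.892 × 192.36 = 5365.3 W.
P_in = P_out/η = 5365.3/0.898 = 5974.8 W.
I_p = P_in/V_p = 5974.8/230 = 26.0 A.

I_p ≈ 26.0 A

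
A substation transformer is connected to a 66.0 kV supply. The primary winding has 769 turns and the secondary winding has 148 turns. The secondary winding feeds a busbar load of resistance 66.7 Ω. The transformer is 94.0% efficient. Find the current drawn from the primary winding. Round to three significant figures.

V_s = 66000 × 148/769 = 12702 V.
I_s = V_s/R = 12702/66.7 = 190.44 A.
P_out = V_s I_s = 12702 × 190.44 = 2.4190×10^6 W.
P_in = P_out/η = 2.4190×10^6/0.940 = 2.5734×10^6 W.
I_p = P_in/V_p = 2.5734×10^6/66000 = 39.0 A.

I_p ≈ 39.0 A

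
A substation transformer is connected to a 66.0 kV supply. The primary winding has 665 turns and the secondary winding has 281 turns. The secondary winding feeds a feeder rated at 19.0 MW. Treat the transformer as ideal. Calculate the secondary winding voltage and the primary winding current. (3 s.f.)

V_s = V_p × N_s/N_p = 66000 × 281/665 = 27889 V.
I_s = P/V_s = 1.90×10^7/27889 = 681.28 A.
I_p = I_s × N_s/N_p = 681.28 × 281/665 = 288 A.

V_s ≈ 27900 V, I_p ≈ 288 A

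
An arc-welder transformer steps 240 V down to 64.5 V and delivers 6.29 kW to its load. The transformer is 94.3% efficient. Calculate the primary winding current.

P_in = P_out/η = 6290/0.943 = 6670.2 W.
I_p = P_in/V_p = 6670.2/240 = 27.8 A.

I_p ≈ 27.8 A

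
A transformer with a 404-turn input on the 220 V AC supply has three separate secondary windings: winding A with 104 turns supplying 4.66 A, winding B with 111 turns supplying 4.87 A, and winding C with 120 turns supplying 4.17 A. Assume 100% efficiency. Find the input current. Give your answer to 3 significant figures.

V_A = 220 × 104/404 = 56.634 V; V_B = 220 × 111/404 = 60.446 V; V_C = 220 × 120/404 = 65.347 V.
P_out = V_A I_A + V_B I_B + V_C I_C = 56.634×4.66 + 60.446×4.87 + 65.347×4.17 = 263.91 + 294.37 + 272.50 = 830.78 W.
Ideal ⇒ P_in = P_out, so I_in = P_out/V_in = 830.78/220 = 3.78 A.

I_in ≈ 3.78 A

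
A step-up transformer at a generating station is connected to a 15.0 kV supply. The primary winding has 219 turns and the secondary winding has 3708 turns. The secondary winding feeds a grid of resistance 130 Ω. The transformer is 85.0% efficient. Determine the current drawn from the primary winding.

I_p ≈ 38900 A

V_s = 15000 × 3708/219 = 253970 V.
I_s = V_s/R = 253970/130 = 1953.6 A.
P_out = V_s I_s = 253970 × 1953.6 = 4.9617×10^8 W.
P_in = P_out/η = 4.9617×10^8/0.850 = 5.8373×10^8 W.
I_p = P_in/V_p = 5.8373×10^8/15000 = 38900 A.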